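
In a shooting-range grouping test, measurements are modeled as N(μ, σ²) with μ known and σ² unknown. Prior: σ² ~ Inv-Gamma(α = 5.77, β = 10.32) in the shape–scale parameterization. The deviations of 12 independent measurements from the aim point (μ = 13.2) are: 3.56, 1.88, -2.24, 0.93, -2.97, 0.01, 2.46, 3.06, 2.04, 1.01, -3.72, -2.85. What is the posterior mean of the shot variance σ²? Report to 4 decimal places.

With known mean μ and an Inverse-Gamma(α, β) prior on σ², the Normal likelihood is conjugate: posterior is Inv-Gamma(α + n/2, β + Σ(xᵢ−μ)²/2).
Σ(xᵢ−μ)² = (3.56)² + (1.88)² + (-2.24)² + (0.93)² + (-2.97)² + (0.01)² + (2.46)² + (3.06)² + (2.04)² + (1.01)² + (-3.72)² + (-2.85)² = 73.4693.
Posterior: Inv-Gamma(5.77 + 12/2, 10.32 + 73.4693/2) = Inv-Gamma(11.77, 47.05465).
E[σ²|data] = β/(α−1) = 47.05465/10.77 = 4.3690.

4.3690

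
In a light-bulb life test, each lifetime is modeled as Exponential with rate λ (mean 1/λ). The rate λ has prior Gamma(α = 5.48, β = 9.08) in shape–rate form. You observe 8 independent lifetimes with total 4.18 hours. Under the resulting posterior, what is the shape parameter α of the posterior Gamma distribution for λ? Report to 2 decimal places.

With a Gamma(shape α, rate β) prior on the exponential rate λ, the posterior after n observations with total T = Σxᵢ is Gamma(α+n, β+T).
Posterior: Gamma(5.48+8, 9.08+4.18) = Gamma(13.48, 13.26).
Posterior α = 13.48.

13.48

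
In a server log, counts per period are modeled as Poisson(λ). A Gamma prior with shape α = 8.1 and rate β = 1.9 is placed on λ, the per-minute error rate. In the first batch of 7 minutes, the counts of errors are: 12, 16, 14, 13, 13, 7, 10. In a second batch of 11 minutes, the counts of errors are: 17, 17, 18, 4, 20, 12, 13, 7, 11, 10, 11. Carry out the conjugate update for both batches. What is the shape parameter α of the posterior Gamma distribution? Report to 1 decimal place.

With a Gamma(shape α, rate β) prior, the Poisson likelihood is conjugate: the posterior is Gamma(α + ΣXᵢ, β + n).
Batch 1: sum of counts S = 85 over n = 7 minutes.
After batch 1: Gamma(α+S, β+n) = Gamma(8.1+85, 1.9+7) = Gamma(93.1, 8.9).
Batch 2: sum of counts S = 140 over n = 11 minutes.
After batch 2: Gamma(α+S, β+n) = Gamma(93.1+140, 8.9+11) = Gamma(233.1, 19.9).
Posterior α = 233.1.

233.1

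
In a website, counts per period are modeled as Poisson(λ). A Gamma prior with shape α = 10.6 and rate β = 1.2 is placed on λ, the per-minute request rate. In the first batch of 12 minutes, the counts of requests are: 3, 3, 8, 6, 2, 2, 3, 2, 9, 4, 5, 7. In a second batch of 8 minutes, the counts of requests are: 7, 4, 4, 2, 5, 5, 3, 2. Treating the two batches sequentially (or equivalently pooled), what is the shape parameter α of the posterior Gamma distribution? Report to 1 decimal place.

96.6

With a Gamma(shape α, rate β) prior, the Poisson likelihood is conjugate: the posterior is Gamma(α + ΣXᵢ, β + n).
Batch 1: sum of counts S = 54 over n = 12 minutes.
After batch 1: Gamma(α+S, β+n) = Gamma(10.6+54, 1.2+12) = Gamma(64.6, 13.2).
Batch 2: sum of counts S = 32 over n = 8 minutes.
After batch 2: Gamma(α+S, β+n) = Gamma(64.6+32, 13.2+8) = Gamma(96.6, 21.2).
Posterior α = 96.6.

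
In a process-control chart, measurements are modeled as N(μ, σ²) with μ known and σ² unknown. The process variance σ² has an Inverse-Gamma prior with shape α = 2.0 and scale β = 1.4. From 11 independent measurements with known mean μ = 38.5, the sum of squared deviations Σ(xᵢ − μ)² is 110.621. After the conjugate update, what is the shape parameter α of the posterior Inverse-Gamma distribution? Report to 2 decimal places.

7.50

With known mean μ and an Inverse-Gamma(α, β) prior on σ², the Normal likelihood is conjugate: posterior is Inv-Gamma(α + n/2, β + Σ(xᵢ−μ)²/2).
Posterior: Inv-Gamma(2.0 + 11/2, 1.4 + 110.621/2) = Inv-Gamma(7.50, 56.7105).
Posterior α = 7.50.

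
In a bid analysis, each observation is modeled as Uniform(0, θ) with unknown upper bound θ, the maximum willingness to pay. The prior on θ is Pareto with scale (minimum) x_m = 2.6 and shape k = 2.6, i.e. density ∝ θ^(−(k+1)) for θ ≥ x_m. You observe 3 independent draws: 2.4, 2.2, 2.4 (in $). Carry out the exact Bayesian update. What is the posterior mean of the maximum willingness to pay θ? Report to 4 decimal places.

A Pareto(scale x_m, shape k) prior on the upper bound θ of Uniform(0, θ) is conjugate: posterior is Pareto(max(x_m, max xᵢ), k + n).
Sample maximum = 2.4; prior scale x_m = 2.6 → posterior scale = max = 2.6.
Posterior shape = 2.6 + 3 = 5.6.
E[θ|data] = k·x_m/(k−1) = 5.6·2.6/4.6 = 3.1652.

3.1652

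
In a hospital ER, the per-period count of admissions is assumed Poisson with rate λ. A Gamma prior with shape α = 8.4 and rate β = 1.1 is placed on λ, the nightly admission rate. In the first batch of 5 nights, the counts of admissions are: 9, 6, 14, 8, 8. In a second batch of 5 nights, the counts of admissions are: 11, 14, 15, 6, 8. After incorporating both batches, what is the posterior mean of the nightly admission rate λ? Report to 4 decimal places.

With a Gamma(shape α, rate β) prior, the Poisson likelihood is conjugate: the posterior is Gamma(α + ΣXᵢ, β + n).
Batch 1: sum of counts S = 45 over n = 5 nights.
After batch 1: Gamma(α+S, β+n) = Gamma(8.4+45, 1.1+5) = Gamma(53.4, 6.1).
Batch 2: sum of counts S = 54 over n = 5 nights.
After batch 2: Gamma(α+S, β+n) = Gamma(53.4+54, 6.1+5) = Gamma(107.4, 11.1).
Posterior mean = α/β = 107.4/11.1 = 9.6757.

9.6757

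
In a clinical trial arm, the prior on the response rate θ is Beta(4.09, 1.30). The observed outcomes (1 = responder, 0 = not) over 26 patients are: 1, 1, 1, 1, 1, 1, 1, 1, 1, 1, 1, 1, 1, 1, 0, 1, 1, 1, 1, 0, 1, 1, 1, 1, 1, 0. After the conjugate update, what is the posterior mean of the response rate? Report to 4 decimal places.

The Beta prior is conjugate to a Binomial/Bernoulli likelihood; the update adds successes to α and failures to β.
Posterior: Beta(α+k, β+n−k) = Beta(4.09+23, 1.30+3) = Beta(27.09, 4.30).
Posterior mean = α/(α+β) = 27.09/31.39 = 0.8630.

0.8630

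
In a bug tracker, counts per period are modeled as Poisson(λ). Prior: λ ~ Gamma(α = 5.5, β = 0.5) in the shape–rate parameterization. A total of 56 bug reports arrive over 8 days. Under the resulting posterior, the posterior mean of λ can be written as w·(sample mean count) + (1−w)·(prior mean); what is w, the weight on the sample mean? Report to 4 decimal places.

With a Gamma(shape α, rate β) prior, the Poisson likelihood is conjugate: the posterior is Gamma(α + ΣXᵢ, β + n).
Posterior mean = (α₀+S)/(β₀+n) = [n/(β₀+n)]·(S/n) + [β₀/(β₀+n)]·(α₀/β₀), so only n and β₀ enter the weight.
Weight on data w = n/(β₀+n) = 8/(0.5+8) = 8/8.5 = 0.9412.

0.9412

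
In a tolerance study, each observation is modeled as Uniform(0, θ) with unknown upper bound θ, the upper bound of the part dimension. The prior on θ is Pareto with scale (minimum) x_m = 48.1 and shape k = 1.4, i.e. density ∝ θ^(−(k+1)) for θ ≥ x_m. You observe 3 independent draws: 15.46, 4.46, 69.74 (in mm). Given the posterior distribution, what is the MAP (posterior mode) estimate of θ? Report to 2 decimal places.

69.74

A Pareto(scale x_m, shape k) prior on the upper bound θ of Uniform(0, θ) is conjugate: posterior is Pareto(max(x_m, max xᵢ), k + n).
Sample maximum = 69.74; prior scale x_m = 48.1 → posterior scale = max = 69.74.
Posterior shape = 1.4 + 3 = 4.4.
The Pareto density is decreasing on [x_m, ∞), so the mode is x_m = 69.74.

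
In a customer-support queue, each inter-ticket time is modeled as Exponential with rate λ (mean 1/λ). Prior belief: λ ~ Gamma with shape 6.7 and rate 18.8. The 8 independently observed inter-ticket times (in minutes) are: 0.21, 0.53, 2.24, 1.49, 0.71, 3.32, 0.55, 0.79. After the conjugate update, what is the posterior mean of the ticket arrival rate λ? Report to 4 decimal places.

With a Gamma(shape α, rate β) prior on the exponential rate λ, the posterior after n observations with total T = Σxᵢ is Gamma(α+n, β+T).
Sum of observations T = 9.84 minutes; n = 8.
Posterior: Gamma(6.7+8, 18.8+9.84) = Gamma(14.7, 28.64).
Posterior mean of λ = α/β = 14.7/28.64 = 0.5133.

0.5133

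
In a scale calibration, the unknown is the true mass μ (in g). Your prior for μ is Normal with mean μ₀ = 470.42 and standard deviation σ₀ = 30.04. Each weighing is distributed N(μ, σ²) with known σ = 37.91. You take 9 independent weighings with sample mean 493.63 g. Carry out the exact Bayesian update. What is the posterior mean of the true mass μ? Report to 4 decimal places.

490.1404

For Normal data with known variance σ², a Normal(μ₀, σ₀²) prior on μ is conjugate. Posterior precision = 1/σ₀² + n/σ²; posterior mean is the precision-weighted average of μ₀ and x̄.
n·x̄ = 9·493.63 = 4442.67.
σ₀² = 30.04² = 902.4016, σ² = 37.91² = 1437.1681; σ² + n·σ₀² = 1437.1681 + 9·902.4016 = 9558.7825.
Posterior mean = (μ₀/σ₀² + n·x̄/σ²)/(1/σ₀² + n/σ²) = (σ²·μ₀ + σ₀²·n·x̄)/(σ² + n·σ₀²) = (1437.1681·470.42 + 902.4016·4442.67)/9558.7825 = 4685145.133874/9558.7825 = 490.1404.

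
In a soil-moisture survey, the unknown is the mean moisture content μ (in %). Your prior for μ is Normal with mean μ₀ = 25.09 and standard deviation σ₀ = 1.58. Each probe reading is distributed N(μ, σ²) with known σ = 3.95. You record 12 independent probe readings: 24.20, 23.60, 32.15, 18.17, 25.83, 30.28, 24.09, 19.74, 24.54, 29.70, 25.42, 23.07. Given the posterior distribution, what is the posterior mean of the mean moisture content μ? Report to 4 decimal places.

For Normal data with known variance σ², a Normal(μ₀, σ₀²) prior on μ is conjugate. Posterior precision = 1/σ₀² + n/σ²; posterior mean is the precision-weighted average of μ₀ and x̄.
Σxᵢ = 24.20 + 23.60 + 32.15 + 18.17 + 25.83 + 30.28 + 24.09 + 19.74 + 24.54 + 29.70 + 25.42 + 23.07 = 300.79, so n·x̄ = 300.79.
σ₀² = 1.58² = 2.4964, σ² = 3.95² = 15.6025; σ² + n·σ₀² = 15.6025 + 12·2.4964 = 45.5593.
Posterior mean = (μ₀/σ₀² + n·x̄/σ²)/(1/σ₀² + n/σ²) = (σ²·μ₀ + σ₀²·n·x̄)/(σ² + n·σ₀²) = (15.6025·25.09 + 2.4964·300.79)/45.5593 = 1142.358881/45.5593 = 25.0741.

25.0741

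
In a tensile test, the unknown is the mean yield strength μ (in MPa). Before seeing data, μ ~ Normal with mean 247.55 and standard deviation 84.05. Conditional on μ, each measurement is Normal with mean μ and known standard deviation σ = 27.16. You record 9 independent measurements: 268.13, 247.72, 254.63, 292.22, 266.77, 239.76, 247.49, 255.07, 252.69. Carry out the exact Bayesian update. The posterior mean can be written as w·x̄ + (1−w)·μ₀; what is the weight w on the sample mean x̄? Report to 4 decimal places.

0.9885

For Normal data with known variance σ², a Normal(μ₀, σ₀²) prior on μ is conjugate. Posterior precision = 1/σ₀² + n/σ²; posterior mean is the precision-weighted average of μ₀ and x̄.
σ₀² = 84.05² = 7064.4025, σ² = 27.16² = 737.6656. Prior precision 1/σ₀² = 1/7064.4025; data precision n/σ² = 9/737.6656.
w = (n/σ²)/(1/σ₀² + n/σ²) = n·σ₀²/(σ² + n·σ₀²) = 9·7064.4025/(737.6656 + 9·7064.4025) = 63579.6225/64317.2881 = 0.9885.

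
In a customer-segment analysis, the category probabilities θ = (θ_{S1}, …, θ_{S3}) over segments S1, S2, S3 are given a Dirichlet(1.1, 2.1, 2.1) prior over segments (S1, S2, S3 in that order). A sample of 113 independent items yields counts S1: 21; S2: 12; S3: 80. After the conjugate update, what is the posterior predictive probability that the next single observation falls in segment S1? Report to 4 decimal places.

0.1868

The Dirichlet prior is conjugate to the Multinomial likelihood: each posterior αⱼ = prior αⱼ + observed count nⱼ.
Posterior concentration: (22.1, 14.1, 82.1), total = 118.3.
P(next = S1 | data) = α_{S1}/Σα = 0.1868.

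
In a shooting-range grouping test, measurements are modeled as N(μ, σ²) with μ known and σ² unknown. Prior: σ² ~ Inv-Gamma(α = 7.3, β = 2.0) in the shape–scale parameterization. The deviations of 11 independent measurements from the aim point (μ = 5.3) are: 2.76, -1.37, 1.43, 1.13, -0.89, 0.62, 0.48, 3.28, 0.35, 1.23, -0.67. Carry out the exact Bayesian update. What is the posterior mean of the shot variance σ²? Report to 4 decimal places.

With known mean μ and an Inverse-Gamma(α, β) prior on σ², the Normal likelihood is conjugate: posterior is Inv-Gamma(α + n/2, β + Σ(xᵢ−μ)²/2).
Σ(xᵢ−μ)² = (2.76)² + (-1.37)² + (1.43)² + (1.13)² + (-0.89)² + (0.62)² + (0.48)² + (3.28)² + (0.35)² + (1.23)² + (-0.67)² = 27.0659.
Posterior: Inv-Gamma(7.3 + 11/2, 2.0 + 27.0659/2) = Inv-Gamma(12.80, 15.53295).
E[σ²|data] = β/(α−1) = 15.53295/11.80 = 1.3164.

1.3164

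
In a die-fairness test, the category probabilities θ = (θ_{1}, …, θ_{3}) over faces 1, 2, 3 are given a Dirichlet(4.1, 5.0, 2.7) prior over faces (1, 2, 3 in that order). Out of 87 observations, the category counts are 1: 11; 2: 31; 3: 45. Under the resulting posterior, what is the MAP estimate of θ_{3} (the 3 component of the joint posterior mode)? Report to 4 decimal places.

0.4875

The Dirichlet prior is conjugate to the Multinomial likelihood: each posterior αⱼ = prior αⱼ + observed count nⱼ.
Posterior concentration: (15.1, 36.0, 47.7), total = 98.8.
Joint mode component: (α_{3}−1)/(Σα−K) = 46.7/95.8 = 0.4875.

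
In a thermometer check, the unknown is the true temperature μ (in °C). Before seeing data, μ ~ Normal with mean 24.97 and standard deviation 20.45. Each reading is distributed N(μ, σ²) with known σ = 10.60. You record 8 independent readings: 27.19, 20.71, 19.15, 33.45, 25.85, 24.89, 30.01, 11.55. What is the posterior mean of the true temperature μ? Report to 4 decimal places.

For Normal data with known variance σ², a Normal(μ₀, σ₀²) prior on μ is conjugate. Posterior precision = 1/σ₀² + n/σ²; posterior mean is the precision-weighted average of μ₀ and x̄.
Σxᵢ = 27.19 + 20.71 + 19.15 + 33.45 + 25.85 + 24.89 + 30.01 + 11.55 = 192.8, so n·x̄ = 192.8.
σ₀² = 20.45² = 418.2025, σ² = 10.60² = 112.36; σ² + n·σ₀² = 112.36 + 8·418.2025 = 3457.98.
Posterior mean = (μ₀/σ₀² + n·x̄/σ²)/(1/σ₀² + n/σ²) = (σ²·μ₀ + σ₀²·n·x̄)/(σ² + n·σ₀²) = (112.36·24.97 + 418.2025·192.8)/3457.98 = 83435.0712/3457.98 = 24.1283.

24.1283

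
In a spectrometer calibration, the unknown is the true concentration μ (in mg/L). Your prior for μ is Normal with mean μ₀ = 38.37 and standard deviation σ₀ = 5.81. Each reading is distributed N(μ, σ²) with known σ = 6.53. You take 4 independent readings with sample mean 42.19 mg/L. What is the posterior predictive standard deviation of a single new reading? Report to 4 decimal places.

For Normal data with known variance σ², a Normal(μ₀, σ₀²) prior on μ is conjugate. Posterior precision = 1/σ₀² + n/σ²; posterior mean is the precision-weighted average of μ₀ and x̄.
σ₀² = 5.81² = 33.7561, σ² = 6.53² = 42.6409; σ² + n·σ₀² = 42.6409 + 4·33.7561 = 177.6653.
Posterior precision = 1/σ₀² + n/σ² = 1/33.7561 + 4/42.6409 = (σ² + n·σ₀²)/(σ₀²σ²) = 177.6653/(33.7561·42.6409); posterior variance σₙ² = σ₀²σ²/(σ² + n·σ₀²) = 33.7561·42.6409/177.6653 = 8.101697.
Predictive variance for one new observation = σₙ² + σ² = 33.7561·42.6409/177.6653 + 42.6409 = σ²·(σ₀² + 177.6653)/177.6653 = 42.6409·211.4214/177.6653 = 50.742597; SD = √(42.6409·211.4214/177.6653) = 7.1234.

7.1234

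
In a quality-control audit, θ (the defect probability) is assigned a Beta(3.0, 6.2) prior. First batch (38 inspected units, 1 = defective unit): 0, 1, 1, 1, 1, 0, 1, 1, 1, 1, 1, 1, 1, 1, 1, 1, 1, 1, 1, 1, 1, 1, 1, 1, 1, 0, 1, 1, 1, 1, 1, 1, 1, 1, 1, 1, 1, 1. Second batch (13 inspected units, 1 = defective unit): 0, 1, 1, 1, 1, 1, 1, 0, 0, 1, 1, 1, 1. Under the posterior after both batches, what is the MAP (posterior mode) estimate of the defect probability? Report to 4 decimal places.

0.8076

The Beta prior is conjugate to a Binomial/Bernoulli likelihood; the update adds successes to α and failures to β.
After batch 1: Beta(3.0+35, 6.2+3) = Beta(38.0, 9.2).
After batch 2: Beta(38.0+10, 9.2+3) = Beta(48.0, 12.2).
Mode of Beta(a,b) for a,b>1 is (a−1)/(a+b−2) = 47.0/58.2 = 0.8076.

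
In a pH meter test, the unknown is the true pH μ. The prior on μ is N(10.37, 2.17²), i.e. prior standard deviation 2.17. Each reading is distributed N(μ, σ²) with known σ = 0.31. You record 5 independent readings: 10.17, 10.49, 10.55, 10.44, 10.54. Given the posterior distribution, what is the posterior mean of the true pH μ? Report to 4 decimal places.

For Normal data with known variance σ², a Normal(μ₀, σ₀²) prior on μ is conjugate. Posterior precision = 1/σ₀² + n/σ²; posterior mean is the precision-weighted average of μ₀ and x̄.
Σxᵢ = 10.17 + 10.49 + 10.55 + 10.44 + 10.54 = 52.19, so n·x̄ = 52.19.
σ₀² = 2.17² = 4.7089, σ² = 0.31² = 0.0961; σ² + n·σ₀² = 0.0961 + 5·4.7089 = 23.6406.
Posterior mean = (μ₀/σ₀² + n·x̄/σ²)/(1/σ₀² + n/σ²) = (σ²·μ₀ + σ₀²·n·x̄)/(σ² + n·σ₀²) = (0.0961·10.37 + 4.7089·52.19)/23.6406 = 246.754048/23.6406 = 10.4377.

10.4377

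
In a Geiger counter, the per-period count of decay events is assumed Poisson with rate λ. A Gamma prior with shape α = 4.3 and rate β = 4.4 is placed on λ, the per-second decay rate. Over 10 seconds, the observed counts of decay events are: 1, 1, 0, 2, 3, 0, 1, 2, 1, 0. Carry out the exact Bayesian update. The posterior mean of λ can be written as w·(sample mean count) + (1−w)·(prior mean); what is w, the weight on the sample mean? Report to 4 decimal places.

With a Gamma(shape α, rate β) prior, the Poisson likelihood is conjugate: the posterior is Gamma(α + ΣXᵢ, β + n).
Posterior mean = (α₀+S)/(β₀+n) = [n/(β₀+n)]·(S/n) + [β₀/(β₀+n)]·(α₀/β₀), so only n and β₀ enter the weight.
Weight on data w = n/(β₀+n) = 10/(4.4+10) = 10/14.4 = 0.6944.

0.6944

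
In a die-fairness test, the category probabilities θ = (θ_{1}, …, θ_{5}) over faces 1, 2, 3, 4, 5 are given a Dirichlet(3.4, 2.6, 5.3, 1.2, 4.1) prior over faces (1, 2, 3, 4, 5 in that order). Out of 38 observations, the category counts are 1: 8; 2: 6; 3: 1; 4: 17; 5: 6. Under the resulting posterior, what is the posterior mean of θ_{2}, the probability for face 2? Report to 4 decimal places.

0.1575

The Dirichlet prior is conjugate to the Multinomial likelihood: each posterior αⱼ = prior αⱼ + observed count nⱼ.
Posterior concentration: (11.4, 8.6, 6.3, 18.2, 10.1), total = 54.6.
E[θ_{2}|data] = α_{2}/Σα = 8.6/54.6 = 0.1575.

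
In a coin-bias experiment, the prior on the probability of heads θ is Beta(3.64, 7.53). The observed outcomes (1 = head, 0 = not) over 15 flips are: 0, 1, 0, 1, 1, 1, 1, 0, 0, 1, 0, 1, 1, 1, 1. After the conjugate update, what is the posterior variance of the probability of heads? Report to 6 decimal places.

0.009185

The Beta prior is conjugate to a Binomial/Bernoulli likelihood; the update adds successes to α and failures to β.
Posterior: Beta(α+k, β+n−k) = Beta(3.64+10, 7.53+5) = Beta(13.64, 12.53).
Var = αβ/((α+β)²(α+β+1)) = 13.64·12.53/(26.17²·27.17) = 0.009185.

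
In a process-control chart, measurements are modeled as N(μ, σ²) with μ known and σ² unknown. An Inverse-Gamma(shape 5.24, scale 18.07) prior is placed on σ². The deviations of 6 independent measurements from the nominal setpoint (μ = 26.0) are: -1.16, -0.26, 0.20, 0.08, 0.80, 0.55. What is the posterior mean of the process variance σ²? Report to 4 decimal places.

With known mean μ and an Inverse-Gamma(α, β) prior on σ², the Normal likelihood is conjugate: posterior is Inv-Gamma(α + n/2, β + Σ(xᵢ−μ)²/2).
Σ(xᵢ−μ)² = (-1.16)² + (-0.26)² + (0.20)² + (0.08)² + (0.80)² + (0.55)² = 2.4021.
Posterior: Inv-Gamma(5.24 + 6/2, 18.07 + 2.4021/2) = Inv-Gamma(8.24, 19.27105).
E[σ²|data] = β/(α−1) = 19.27105/7.24 = 2.6617.

2.6617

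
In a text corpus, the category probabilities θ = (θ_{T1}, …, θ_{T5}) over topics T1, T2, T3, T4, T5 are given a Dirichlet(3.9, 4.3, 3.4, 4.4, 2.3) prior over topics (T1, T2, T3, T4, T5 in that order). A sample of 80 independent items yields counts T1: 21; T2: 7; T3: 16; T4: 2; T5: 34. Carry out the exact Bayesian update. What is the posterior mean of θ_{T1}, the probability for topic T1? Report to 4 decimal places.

The Dirichlet prior is conjugate to the Multinomial likelihood: each posterior αⱼ = prior αⱼ + observed count nⱼ.
Posterior concentration: (24.9, 11.3, 19.4, 6.4, 36.3), total = 98.3.
E[θ_{T1}|data] = α_{T1}/Σα = 24.9/98.3 = 0.2533.

0.2533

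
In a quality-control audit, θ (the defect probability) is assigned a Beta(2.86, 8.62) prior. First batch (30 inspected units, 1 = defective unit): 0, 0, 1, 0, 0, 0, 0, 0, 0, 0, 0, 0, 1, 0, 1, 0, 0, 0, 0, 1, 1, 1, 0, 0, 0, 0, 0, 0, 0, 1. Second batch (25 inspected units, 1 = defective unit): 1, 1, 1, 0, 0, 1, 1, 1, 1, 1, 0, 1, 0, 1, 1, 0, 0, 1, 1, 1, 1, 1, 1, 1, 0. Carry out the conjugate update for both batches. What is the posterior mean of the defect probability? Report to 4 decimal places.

The Beta prior is conjugate to a Binomial/Bernoulli likelihood; the update adds successes to α and failures to β.
After batch 1: Beta(2.86+7, 8.62+23) = Beta(9.86, 31.62).
After batch 2: Beta(9.86+18, 31.62+7) = Beta(27.86, 38.62).
Posterior mean = α/(α+β) = 27.86/66.48 = 0.4191.

0.4191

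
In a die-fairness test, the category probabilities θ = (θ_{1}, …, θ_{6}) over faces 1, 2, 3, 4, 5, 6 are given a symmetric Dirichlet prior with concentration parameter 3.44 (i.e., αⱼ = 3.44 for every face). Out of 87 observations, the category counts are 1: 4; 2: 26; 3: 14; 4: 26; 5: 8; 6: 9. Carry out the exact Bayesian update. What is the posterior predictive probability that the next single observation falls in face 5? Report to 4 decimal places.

0.1063

The Dirichlet prior is conjugate to the Multinomial likelihood: each posterior αⱼ = prior αⱼ + observed count nⱼ.
Posterior concentration: (7.44, 29.44, 17.44, 29.44, 11.44, 12.44), total = 107.64.
P(next = 5 | data) = α_{5}/Σα = 0.1063.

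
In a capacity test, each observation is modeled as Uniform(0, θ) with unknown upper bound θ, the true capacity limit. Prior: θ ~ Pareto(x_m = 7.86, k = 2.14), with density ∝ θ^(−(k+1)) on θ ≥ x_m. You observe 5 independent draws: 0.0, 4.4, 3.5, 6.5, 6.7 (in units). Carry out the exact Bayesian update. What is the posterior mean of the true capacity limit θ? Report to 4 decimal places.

A Pareto(scale x_m, shape k) prior on the upper bound θ of Uniform(0, θ) is conjugate: posterior is Pareto(max(x_m, max xᵢ), k + n).
Sample maximum = 6.7; prior scale x_m = 7.86 → posterior scale = max = 7.86.
Posterior shape = 2.14 + 5 = 7.14.
E[θ|data] = k·x_m/(k−1) = 7.14·7.86/6.14 = 9.1401.

9.1401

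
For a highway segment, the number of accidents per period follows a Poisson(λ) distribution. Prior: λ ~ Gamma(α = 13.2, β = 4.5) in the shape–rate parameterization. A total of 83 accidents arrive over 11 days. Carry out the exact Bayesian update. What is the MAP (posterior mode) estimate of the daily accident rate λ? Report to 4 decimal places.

6.1419

With a Gamma(shape α, rate β) prior, the Poisson likelihood is conjugate: the posterior is Gamma(α + ΣXᵢ, β + n).
Posterior: Gamma(α+S, β+n) = Gamma(13.2+83, 4.5+11) = Gamma(96.2, 15.5).
Mode of Gamma(α,β) for α≥1 is (α−1)/β = 95.2/15.5 = 6.1419.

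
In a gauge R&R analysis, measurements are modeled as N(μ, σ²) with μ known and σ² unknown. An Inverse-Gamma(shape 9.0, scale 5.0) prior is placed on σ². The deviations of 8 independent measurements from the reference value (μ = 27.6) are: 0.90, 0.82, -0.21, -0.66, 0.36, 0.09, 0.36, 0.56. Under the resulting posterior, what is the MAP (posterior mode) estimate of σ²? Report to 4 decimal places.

With known mean μ and an Inverse-Gamma(α, β) prior on σ², the Normal likelihood is conjugate: posterior is Inv-Gamma(α + n/2, β + Σ(xᵢ−μ)²/2).
Σ(xᵢ−μ)² = (0.90)² + (0.82)² + (-0.21)² + (-0.66)² + (0.36)² + (0.09)² + (0.36)² + (0.56)² = 2.5430.
Posterior: Inv-Gamma(9.0 + 8/2, 5.0 + 2.5430/2) = Inv-Gamma(13.00, 6.27150).
Mode = β/(α+1) = 6.27150/14.00 = 0.4480.

0.4480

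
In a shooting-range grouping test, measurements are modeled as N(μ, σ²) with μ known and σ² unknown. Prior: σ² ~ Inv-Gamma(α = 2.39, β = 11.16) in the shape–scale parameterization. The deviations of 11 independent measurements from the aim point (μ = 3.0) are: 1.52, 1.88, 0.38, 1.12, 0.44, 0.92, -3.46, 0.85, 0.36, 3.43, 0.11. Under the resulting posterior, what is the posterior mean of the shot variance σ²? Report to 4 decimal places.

With known mean μ and an Inverse-Gamma(α, β) prior on σ², the Normal likelihood is conjugate: posterior is Inv-Gamma(α + n/2, β + Σ(xᵢ−μ)²/2).
Σ(xᵢ−μ)² = (1.52)² + (1.88)² + (0.38)² + (1.12)² + (0.44)² + (0.92)² + (-3.46)² + (0.85)² + (0.36)² + (3.43)² + (0.11)² = 32.8843.
Posterior: Inv-Gamma(2.39 + 11/2, 11.16 + 32.8843/2) = Inv-Gamma(7.89, 27.60215).
E[σ²|data] = β/(α−1) = 27.60215/6.89 = 4.0061.

4.0061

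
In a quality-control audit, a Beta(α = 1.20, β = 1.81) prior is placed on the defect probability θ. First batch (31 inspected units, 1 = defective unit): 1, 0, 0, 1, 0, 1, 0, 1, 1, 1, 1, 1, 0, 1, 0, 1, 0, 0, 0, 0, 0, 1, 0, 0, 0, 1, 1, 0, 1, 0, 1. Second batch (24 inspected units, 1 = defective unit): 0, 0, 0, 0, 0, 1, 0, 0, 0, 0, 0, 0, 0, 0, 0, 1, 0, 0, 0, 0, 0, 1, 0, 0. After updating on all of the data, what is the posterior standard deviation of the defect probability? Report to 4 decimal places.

The Beta prior is conjugate to a Binomial/Bernoulli likelihood; the update adds successes to α and failures to β.
After batch 1: Beta(1.20+15, 1.81+16) = Beta(16.20, 17.81).
After batch 2: Beta(16.20+3, 17.81+21) = Beta(19.20, 38.81).
Var = αβ/((α+β)²(α+β+1)) = 19.20·38.81/(58.01²·59.01) = 0.00375244; SD = √0.00375244 = 0.0613.

0.0613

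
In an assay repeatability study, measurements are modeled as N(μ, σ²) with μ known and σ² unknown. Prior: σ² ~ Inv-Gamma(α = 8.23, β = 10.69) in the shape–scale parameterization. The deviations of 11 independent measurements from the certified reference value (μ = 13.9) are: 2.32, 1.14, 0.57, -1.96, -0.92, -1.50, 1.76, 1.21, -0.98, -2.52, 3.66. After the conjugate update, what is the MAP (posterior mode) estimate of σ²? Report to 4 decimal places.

With known mean μ and an Inverse-Gamma(α, β) prior on σ², the Normal likelihood is conjugate: posterior is Inv-Gamma(α + n/2, β + Σ(xᵢ−μ)²/2).
Σ(xᵢ−μ)² = (2.32)² + (1.14)² + (0.57)² + (-1.96)² + (-0.92)² + (-1.50)² + (1.76)² + (1.21)² + (-0.98)² + (-2.52)² + (3.66)² = 39.2130.
Posterior: Inv-Gamma(8.23 + 11/2, 10.69 + 39.2130/2) = Inv-Gamma(13.73, 30.29650).
Mode = β/(α+1) = 30.29650/14.73 = 2.0568.

2.0568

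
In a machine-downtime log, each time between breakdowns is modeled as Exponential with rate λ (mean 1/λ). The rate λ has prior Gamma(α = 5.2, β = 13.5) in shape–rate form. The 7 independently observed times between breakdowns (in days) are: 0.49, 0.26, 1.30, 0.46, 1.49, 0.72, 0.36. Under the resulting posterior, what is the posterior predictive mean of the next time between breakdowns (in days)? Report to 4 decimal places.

With a Gamma(shape α, rate β) prior on the exponential rate λ, the posterior after n observations with total T = Σxᵢ is Gamma(α+n, β+T).
Sum of observations T = 5.08 days; n = 7.
Posterior: Gamma(5.2+7, 13.5+5.08) = Gamma(12.2, 18.58).
The predictive distribution for the next observation is Lomax; its mean is β/(α−1) = 18.58/11.2 = 1.6589.

1.6589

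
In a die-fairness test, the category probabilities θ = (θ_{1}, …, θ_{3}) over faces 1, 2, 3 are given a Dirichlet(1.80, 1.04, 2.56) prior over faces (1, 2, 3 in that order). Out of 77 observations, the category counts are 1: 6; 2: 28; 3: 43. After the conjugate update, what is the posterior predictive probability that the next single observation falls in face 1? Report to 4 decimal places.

0.0947

The Dirichlet prior is conjugate to the Multinomial likelihood: each posterior αⱼ = prior αⱼ + observed count nⱼ.
Posterior concentration: (7.80, 29.04, 45.56), total = 82.40.
P(next = 1 | data) = α_{1}/Σα = 0.0947.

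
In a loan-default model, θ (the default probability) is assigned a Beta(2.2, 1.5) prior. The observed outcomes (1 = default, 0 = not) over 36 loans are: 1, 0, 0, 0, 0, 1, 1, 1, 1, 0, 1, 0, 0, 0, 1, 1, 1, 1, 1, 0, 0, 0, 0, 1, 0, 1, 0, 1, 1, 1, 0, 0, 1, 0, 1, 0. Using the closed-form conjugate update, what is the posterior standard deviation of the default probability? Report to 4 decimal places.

The Beta prior is conjugate to a Binomial/Bernoulli likelihood; the update adds successes to α and failures to β.
Posterior: Beta(α+k, β+n−k) = Beta(2.2+18, 1.5+18) = Beta(20.2, 19.5).
Var = αβ/((α+β)²(α+β+1)) = 20.2·19.5/(39.7²·40.7) = 0.00614060; SD = √0.00614060 = 0.0784.

0.0784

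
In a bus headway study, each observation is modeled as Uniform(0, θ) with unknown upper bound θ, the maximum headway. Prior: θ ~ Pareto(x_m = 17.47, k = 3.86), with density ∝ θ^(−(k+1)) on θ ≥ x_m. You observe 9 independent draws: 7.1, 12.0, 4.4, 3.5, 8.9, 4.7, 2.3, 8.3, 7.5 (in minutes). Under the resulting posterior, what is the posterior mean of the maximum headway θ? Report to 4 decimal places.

18.9430

A Pareto(scale x_m, shape k) prior on the upper bound θ of Uniform(0, θ) is conjugate: posterior is Pareto(max(x_m, max xᵢ), k + n).
Sample maximum = 12.0; prior scale x_m = 17.47 → posterior scale = max = 17.47.
Posterior shape = 3.86 + 9 = 12.86.
E[θ|data] = k·x_m/(k−1) = 12.86·17.47/11.86 = 18.9430.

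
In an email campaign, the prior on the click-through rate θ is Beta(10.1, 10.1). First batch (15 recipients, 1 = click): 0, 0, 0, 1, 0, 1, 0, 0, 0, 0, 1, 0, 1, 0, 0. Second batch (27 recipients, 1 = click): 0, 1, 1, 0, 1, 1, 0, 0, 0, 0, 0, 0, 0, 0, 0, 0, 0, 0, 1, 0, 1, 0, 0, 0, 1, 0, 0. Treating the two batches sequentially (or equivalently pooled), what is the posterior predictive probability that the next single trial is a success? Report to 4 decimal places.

The Beta prior is conjugate to a Binomial/Bernoulli likelihood; the update adds successes to α and failures to β.
After batch 1: Beta(10.1+4, 10.1+11) = Beta(14.1, 21.1).
After batch 2: Beta(14.1+7, 21.1+20) = Beta(21.1, 41.1).
For a single future Bernoulli trial, P(success | data) = α/(α+β) = 0.3392.

0.3392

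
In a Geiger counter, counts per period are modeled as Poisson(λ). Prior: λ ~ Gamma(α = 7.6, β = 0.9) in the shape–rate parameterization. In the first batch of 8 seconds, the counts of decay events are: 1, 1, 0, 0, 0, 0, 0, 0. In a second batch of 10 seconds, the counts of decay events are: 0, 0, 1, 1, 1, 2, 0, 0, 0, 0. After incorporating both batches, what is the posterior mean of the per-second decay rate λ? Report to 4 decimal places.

0.7725

With a Gamma(shape α, rate β) prior, the Poisson likelihood is conjugate: the posterior is Gamma(α + ΣXᵢ, β + n).
Batch 1: sum of counts S = 2 over n = 8 seconds.
After batch 1: Gamma(α+S, β+n) = Gamma(7.6+2, 0.9+8) = Gamma(9.6, 8.9).
Batch 2: sum of counts S = 5 over n = 10 seconds.
After batch 2: Gamma(α+S, β+n) = Gamma(9.6+5, 8.9+10) = Gamma(14.6, 18.9).
Posterior mean = α/β = 14.6/18.9 = 0.7725.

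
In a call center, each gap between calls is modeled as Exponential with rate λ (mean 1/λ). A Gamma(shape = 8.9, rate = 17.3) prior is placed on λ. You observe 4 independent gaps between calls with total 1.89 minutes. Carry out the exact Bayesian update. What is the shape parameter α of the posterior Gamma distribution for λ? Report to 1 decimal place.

With a Gamma(shape α, rate β) prior on the exponential rate λ, the posterior after n observations with total T = Σxᵢ is Gamma(α+n, β+T).
Posterior: Gamma(8.9+4, 17.3+1.89) = Gamma(12.9, 19.19).
Posterior α = 12.9.

12.9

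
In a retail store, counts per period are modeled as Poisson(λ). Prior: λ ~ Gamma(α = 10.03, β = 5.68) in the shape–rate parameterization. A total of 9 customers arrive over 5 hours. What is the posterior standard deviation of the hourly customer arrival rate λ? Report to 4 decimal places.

0.4085

With a Gamma(shape α, rate β) prior, the Poisson likelihood is conjugate: the posterior is Gamma(α + ΣXᵢ, β + n).
Posterior: Gamma(α+S, β+n) = Gamma(10.03+9, 5.68+5) = Gamma(19.03, 10.68).
SD = √α/β = √19.03/10.68 = 0.4085.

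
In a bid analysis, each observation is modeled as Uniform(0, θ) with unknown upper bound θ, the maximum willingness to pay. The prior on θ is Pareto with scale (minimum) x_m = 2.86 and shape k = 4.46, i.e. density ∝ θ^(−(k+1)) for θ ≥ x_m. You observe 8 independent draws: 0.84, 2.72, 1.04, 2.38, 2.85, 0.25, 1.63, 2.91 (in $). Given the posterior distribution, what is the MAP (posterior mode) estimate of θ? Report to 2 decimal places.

A Pareto(scale x_m, shape k) prior on the upper bound θ of Uniform(0, θ) is conjugate: posterior is Pareto(max(x_m, max xᵢ), k + n).
Sample maximum = 2.91; prior scale x_m = 2.86 → posterior scale = max = 2.91.
Posterior shape = 4.46 + 8 = 12.46.
The Pareto density is decreasing on [x_m, ∞), so the mode is x_m = 2.91.

2.91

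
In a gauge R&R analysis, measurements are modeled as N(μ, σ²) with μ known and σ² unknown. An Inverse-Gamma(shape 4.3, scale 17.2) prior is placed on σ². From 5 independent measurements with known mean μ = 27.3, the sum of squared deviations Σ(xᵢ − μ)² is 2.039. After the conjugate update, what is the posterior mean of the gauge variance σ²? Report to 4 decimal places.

3.1413

With known mean μ and an Inverse-Gamma(α, β) prior on σ², the Normal likelihood is conjugate: posterior is Inv-Gamma(α + n/2, β + Σ(xᵢ−μ)²/2).
Posterior: Inv-Gamma(4.3 + 5/2, 17.2 + 2.039/2) = Inv-Gamma(6.80, 18.2195).
E[σ²|data] = β/(α−1) = 18.2195/5.80 = 3.1413.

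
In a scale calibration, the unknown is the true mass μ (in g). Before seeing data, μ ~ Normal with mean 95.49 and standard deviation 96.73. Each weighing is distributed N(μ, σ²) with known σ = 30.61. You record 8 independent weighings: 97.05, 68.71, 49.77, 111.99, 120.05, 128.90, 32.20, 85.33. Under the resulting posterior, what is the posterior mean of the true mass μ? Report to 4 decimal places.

For Normal data with known variance σ², a Normal(μ₀, σ₀²) prior on μ is conjugate. Posterior precision = 1/σ₀² + n/σ²; posterior mean is the precision-weighted average of μ₀ and x̄.
Σxᵢ = 97.05 + 68.71 + 49.77 + 111.99 + 120.05 + 128.90 + 32.20 + 85.33 = 694, so n·x̄ = 694.
σ₀² = 96.73² = 9356.6929, σ² = 30.61² = 936.9721; σ² + n·σ₀² = 936.9721 + 8·9356.6929 = 75790.5153.
Posterior mean = (μ₀/σ₀² + n·x̄/σ²)/(1/σ₀² + n/σ²) = (σ²·μ₀ + σ₀²·n·x̄)/(σ² + n·σ₀²) = (936.9721·95.49 + 9356.6929·694)/75790.5153 = 6583016.338429/75790.5153 = 86.8580.

86.8580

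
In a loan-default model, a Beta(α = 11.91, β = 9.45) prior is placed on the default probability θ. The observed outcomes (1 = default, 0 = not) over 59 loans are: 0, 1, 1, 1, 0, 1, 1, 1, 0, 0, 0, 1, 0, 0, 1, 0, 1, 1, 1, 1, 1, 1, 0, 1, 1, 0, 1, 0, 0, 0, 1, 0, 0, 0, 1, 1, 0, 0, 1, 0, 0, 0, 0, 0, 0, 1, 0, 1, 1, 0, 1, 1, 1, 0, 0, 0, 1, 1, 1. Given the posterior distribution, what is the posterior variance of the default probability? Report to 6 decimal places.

The Beta prior is conjugate to a Binomial/Bernoulli likelihood; the update adds successes to α and failures to β.
Posterior: Beta(α+k, β+n−k) = Beta(11.91+30, 9.45+29) = Beta(41.91, 38.45).
Var = αβ/((α+β)²(α+β+1)) = 41.91·38.45/(80.36²·81.36) = 0.003067.

0.003067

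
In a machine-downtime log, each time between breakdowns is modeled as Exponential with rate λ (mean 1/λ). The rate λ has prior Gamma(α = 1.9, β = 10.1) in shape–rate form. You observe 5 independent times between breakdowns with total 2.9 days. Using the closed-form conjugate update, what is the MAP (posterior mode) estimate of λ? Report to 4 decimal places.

0.4538

With a Gamma(shape α, rate β) prior on the exponential rate λ, the posterior after n observations with total T = Σxᵢ is Gamma(α+n, β+T).
Posterior: Gamma(1.9+5, 10.1+2.9) = Gamma(6.9, 13.0).
Mode = (α−1)/β = 0.4538.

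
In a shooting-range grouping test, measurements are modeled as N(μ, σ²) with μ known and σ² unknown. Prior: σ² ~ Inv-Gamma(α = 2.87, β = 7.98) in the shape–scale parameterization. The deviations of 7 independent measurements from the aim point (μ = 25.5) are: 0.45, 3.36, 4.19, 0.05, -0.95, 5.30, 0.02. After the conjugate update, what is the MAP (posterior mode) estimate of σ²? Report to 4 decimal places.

With known mean μ and an Inverse-Gamma(α, β) prior on σ², the Normal likelihood is conjugate: posterior is Inv-Gamma(α + n/2, β + Σ(xᵢ−μ)²/2).
Σ(xᵢ−μ)² = (0.45)² + (3.36)² + (4.19)² + (0.05)² + (-0.95)² + (5.30)² + (0.02)² = 58.0436.
Posterior: Inv-Gamma(2.87 + 7/2, 7.98 + 58.0436/2) = Inv-Gamma(6.37, 37.00180).
Mode = β/(α+1) = 37.00180/7.37 = 5.0206.

5.0206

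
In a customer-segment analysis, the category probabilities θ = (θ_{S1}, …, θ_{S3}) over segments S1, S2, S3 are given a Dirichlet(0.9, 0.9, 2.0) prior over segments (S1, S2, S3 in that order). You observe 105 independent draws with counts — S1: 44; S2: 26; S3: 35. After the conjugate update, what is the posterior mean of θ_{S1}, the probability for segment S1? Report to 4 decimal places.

The Dirichlet prior is conjugate to the Multinomial likelihood: each posterior αⱼ = prior αⱼ + observed count nⱼ.
Posterior concentration: (44.9, 26.9, 37.0), total = 108.8.
E[θ_{S1}|data] = α_{S1}/Σα = 44.9/108.8 = 0.4127.

0.4127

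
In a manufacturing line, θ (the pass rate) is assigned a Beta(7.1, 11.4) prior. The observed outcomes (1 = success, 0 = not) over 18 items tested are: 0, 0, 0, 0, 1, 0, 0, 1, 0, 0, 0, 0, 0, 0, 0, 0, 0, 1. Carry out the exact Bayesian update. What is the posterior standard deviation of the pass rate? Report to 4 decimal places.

The Beta prior is conjugate to a Binomial/Bernoulli likelihood; the update adds successes to α and failures to β.
Posterior: Beta(α+k, β+n−k) = Beta(7.1+3, 11.4+15) = Beta(10.1, 26.4).
Var = αβ/((α+β)²(α+β+1)) = 10.1·26.4/(36.5²·37.5) = 0.00533714; SD = √0.00533714 = 0.0731.

0.0731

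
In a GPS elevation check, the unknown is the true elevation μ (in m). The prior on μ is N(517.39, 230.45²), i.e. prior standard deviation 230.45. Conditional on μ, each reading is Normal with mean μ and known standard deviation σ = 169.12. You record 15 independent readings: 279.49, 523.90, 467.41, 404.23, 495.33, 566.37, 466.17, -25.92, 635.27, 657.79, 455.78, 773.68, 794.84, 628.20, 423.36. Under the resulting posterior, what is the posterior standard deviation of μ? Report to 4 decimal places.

42.9032

For Normal data with known variance σ², a Normal(μ₀, σ₀²) prior on μ is conjugate. Posterior precision = 1/σ₀² + n/σ²; posterior mean is the precision-weighted average of μ₀ and x̄.
σ₀² = 230.45² = 53107.2025, σ² = 169.12² = 28601.5744; σ² + n·σ₀² = 28601.5744 + 15·53107.2025 = 825209.6119.
Posterior precision = 1/σ₀² + n/σ² = 1/53107.2025 + 15/28601.5744 = (σ² + n·σ₀²)/(σ₀²σ²) = 825209.6119/(53107.2025·28601.5744); posterior variance σₙ² = σ₀²σ²/(σ² + n·σ₀²) = 53107.2025·28601.5744/825209.6119 = 1840.683363.
Posterior SD = √σₙ² = √(53107.2025·28601.5744/825209.6119) = 42.9032.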